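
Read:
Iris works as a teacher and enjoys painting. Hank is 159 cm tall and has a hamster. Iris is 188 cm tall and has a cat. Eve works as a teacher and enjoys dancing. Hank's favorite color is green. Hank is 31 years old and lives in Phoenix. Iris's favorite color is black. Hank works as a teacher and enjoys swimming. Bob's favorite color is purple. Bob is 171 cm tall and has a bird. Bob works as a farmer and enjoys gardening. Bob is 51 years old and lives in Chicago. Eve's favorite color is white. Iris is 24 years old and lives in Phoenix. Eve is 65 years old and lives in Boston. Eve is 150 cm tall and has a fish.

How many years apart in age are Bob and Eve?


51 vs 65, diff = 14

14


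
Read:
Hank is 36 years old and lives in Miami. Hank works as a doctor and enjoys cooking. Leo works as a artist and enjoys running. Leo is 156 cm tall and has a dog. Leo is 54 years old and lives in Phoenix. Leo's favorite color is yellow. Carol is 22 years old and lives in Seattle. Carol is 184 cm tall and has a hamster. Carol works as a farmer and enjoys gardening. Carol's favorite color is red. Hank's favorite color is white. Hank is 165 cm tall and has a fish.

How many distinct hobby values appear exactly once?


Unique hobby values: 3

3


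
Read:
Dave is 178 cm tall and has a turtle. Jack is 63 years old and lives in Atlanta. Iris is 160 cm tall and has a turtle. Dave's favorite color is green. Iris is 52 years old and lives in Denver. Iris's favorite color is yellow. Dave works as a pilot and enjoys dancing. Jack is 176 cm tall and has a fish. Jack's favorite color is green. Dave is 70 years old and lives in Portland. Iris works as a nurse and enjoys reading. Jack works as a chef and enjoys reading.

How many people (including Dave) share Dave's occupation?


Dave is a pilot. Count = 1

1


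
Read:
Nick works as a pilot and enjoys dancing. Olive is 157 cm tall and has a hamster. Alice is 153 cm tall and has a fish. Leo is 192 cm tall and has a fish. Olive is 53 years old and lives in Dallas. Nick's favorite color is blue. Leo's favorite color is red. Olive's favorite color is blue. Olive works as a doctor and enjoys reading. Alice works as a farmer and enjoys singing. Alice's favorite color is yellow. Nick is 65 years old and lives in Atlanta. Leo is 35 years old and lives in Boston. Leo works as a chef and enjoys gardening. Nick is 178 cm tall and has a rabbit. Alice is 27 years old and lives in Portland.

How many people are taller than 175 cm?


Taller than 175: 2

2


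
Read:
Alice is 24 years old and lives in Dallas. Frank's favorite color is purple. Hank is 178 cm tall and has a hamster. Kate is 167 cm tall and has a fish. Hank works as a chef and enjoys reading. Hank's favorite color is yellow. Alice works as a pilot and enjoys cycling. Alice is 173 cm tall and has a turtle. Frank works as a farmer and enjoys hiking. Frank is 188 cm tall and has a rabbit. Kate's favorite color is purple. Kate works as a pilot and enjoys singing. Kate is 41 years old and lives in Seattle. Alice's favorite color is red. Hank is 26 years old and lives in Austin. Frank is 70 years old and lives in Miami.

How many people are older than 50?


Filter: 1

1


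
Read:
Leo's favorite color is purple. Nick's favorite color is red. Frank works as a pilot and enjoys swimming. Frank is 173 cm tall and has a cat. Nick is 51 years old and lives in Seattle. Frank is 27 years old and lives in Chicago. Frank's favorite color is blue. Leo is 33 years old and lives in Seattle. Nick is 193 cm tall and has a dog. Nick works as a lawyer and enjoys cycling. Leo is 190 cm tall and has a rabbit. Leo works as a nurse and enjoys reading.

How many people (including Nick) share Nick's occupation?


Nick is a lawyer. Count = 1

1


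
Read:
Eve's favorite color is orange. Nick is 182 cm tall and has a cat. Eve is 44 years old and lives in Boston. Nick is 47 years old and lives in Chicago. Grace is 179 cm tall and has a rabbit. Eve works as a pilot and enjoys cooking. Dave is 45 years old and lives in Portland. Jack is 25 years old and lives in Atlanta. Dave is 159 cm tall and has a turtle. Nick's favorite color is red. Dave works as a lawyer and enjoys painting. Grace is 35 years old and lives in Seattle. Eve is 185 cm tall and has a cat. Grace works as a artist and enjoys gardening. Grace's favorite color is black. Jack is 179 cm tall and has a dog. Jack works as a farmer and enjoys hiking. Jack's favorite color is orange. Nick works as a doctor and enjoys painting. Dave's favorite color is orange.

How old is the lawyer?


The lawyer is Dave, age 45

45


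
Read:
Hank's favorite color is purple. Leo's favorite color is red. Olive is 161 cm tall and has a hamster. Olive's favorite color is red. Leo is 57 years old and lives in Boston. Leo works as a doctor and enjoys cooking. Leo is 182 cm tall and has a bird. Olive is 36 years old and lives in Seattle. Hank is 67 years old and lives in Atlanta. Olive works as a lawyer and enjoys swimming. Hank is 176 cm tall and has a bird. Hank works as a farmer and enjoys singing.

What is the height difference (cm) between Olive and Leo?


|161 - 182| = 21

21


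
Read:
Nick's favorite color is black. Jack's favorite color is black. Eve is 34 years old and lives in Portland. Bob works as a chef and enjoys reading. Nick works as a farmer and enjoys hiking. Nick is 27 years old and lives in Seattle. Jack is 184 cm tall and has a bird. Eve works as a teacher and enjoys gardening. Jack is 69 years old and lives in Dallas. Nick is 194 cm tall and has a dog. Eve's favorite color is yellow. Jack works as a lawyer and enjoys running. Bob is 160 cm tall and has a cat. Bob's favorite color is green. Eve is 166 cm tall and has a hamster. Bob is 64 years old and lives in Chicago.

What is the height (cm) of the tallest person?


Tallest: Nick at 194 cm

194


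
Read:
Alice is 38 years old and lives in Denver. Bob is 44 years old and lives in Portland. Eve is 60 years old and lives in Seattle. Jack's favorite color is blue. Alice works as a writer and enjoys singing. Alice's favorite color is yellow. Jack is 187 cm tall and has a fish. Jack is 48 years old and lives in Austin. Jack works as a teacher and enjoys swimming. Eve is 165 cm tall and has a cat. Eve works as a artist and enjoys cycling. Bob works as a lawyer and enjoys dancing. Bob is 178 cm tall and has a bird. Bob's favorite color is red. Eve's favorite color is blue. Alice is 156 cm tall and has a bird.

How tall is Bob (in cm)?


Bob is 178 cm tall

178


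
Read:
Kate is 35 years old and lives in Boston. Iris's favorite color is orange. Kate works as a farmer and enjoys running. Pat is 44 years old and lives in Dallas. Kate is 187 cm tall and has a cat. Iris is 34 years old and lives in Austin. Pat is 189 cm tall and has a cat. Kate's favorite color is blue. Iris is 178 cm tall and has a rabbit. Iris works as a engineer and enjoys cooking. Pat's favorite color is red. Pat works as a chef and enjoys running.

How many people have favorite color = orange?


Count: 1

1


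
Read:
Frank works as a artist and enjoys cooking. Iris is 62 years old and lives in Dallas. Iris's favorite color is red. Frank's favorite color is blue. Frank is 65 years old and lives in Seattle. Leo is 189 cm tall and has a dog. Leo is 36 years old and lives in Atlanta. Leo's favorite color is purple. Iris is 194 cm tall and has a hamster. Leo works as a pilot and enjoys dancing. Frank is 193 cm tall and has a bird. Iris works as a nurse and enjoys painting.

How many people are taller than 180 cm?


Taller than 180: 3

3


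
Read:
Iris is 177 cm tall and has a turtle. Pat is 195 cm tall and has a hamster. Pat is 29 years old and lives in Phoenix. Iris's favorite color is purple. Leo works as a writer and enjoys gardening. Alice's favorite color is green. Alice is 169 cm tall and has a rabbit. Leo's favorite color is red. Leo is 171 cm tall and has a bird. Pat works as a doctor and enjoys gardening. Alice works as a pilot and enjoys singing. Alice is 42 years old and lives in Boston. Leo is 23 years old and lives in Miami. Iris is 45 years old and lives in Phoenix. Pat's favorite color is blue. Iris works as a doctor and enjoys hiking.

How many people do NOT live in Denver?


Not in Denver: 4

4


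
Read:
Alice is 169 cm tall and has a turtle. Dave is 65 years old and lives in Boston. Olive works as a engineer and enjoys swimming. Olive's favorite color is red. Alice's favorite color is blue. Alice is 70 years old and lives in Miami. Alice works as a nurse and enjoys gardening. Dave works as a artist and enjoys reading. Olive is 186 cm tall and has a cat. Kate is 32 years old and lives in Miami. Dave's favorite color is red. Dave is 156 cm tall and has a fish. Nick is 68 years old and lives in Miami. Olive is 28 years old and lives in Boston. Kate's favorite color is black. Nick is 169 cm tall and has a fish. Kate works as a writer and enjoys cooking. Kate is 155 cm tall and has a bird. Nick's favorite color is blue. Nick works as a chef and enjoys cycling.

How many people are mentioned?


People: Dave, Olive, Alice, Kate, Nick. Count = 5

5


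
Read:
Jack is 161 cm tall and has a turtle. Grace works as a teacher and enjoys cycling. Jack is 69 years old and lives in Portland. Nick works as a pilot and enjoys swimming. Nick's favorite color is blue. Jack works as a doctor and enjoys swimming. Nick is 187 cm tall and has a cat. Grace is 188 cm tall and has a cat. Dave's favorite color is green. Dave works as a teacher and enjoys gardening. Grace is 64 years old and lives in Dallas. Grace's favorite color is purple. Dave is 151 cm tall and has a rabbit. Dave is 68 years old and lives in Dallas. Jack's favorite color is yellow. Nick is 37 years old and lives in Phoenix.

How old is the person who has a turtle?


Person with turtle is Jack, age 69

69


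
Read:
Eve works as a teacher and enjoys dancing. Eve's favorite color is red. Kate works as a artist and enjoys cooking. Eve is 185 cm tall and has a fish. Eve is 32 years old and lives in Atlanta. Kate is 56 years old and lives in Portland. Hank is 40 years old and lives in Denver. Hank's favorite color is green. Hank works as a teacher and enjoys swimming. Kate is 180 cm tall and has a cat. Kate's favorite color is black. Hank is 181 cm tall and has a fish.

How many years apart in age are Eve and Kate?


32 vs 56, diff = 24

24


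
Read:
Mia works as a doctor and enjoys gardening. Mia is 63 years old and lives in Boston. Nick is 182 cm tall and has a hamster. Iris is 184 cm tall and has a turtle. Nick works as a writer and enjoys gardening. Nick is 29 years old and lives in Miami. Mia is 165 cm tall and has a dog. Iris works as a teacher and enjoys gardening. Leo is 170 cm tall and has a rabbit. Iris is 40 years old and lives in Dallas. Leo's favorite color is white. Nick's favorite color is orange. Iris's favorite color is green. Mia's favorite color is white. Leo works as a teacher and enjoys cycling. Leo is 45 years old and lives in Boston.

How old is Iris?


Iris is 40 years old

40


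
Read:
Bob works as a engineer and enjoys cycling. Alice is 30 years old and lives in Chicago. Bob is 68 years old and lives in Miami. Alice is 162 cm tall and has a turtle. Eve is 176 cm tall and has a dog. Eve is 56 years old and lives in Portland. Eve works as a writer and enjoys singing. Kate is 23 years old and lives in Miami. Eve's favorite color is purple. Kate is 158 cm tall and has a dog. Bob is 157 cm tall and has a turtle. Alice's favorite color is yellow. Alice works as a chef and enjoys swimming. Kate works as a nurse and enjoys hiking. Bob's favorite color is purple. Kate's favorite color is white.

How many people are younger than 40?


Filter: 2

2


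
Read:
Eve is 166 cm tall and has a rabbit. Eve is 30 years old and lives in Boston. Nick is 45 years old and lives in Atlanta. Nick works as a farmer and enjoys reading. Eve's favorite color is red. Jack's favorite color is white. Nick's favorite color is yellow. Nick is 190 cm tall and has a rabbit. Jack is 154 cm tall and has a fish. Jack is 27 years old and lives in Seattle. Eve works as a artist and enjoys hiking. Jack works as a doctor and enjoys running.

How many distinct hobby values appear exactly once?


Unique hobby values: 3

3


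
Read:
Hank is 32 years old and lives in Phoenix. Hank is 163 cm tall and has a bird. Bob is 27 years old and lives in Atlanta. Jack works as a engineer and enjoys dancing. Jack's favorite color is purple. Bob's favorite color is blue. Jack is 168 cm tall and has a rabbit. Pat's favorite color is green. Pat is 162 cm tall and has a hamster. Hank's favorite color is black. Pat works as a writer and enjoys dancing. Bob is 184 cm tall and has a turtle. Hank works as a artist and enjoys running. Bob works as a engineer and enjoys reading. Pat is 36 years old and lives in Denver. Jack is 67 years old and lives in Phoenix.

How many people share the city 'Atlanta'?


Count: 1

1


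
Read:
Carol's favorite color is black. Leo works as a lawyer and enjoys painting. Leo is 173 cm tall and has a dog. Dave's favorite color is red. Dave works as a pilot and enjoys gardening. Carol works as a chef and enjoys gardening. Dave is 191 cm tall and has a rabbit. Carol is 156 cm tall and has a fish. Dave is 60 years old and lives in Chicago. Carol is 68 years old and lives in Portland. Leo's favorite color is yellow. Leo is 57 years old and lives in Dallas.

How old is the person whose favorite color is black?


Person with favorite color=black is Carol, age 68

68


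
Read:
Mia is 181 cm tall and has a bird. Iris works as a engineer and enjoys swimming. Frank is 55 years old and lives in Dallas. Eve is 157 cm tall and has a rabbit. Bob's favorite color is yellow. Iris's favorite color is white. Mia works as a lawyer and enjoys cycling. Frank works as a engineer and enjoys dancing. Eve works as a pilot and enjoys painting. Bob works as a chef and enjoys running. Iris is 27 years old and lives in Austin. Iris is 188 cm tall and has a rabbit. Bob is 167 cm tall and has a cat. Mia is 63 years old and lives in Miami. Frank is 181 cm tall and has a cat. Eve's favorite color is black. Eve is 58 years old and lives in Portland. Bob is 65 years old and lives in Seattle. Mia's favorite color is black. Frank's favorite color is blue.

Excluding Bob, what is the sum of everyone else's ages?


Sum (excluding Bob): 203

203


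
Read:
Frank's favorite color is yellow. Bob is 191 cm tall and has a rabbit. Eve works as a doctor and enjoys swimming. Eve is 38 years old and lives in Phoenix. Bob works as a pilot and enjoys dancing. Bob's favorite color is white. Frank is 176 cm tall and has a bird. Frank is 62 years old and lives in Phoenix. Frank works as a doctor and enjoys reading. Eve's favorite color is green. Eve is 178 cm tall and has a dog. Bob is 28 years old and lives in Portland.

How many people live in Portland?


Count in Portland: 1

1


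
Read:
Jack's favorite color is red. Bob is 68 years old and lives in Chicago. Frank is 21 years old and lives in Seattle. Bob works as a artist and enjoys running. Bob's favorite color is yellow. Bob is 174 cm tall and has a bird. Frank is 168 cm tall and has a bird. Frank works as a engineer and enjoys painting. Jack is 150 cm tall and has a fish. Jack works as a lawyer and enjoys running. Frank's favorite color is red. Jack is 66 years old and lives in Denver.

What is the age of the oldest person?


Oldest: Bob at 68

68


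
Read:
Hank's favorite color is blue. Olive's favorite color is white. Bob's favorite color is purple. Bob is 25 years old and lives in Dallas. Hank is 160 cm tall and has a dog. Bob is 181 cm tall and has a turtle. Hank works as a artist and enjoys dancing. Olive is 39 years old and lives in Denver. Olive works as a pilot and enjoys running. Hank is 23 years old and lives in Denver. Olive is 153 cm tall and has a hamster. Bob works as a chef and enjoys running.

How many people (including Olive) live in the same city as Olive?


Olive lives in Denver. Count = 2

2


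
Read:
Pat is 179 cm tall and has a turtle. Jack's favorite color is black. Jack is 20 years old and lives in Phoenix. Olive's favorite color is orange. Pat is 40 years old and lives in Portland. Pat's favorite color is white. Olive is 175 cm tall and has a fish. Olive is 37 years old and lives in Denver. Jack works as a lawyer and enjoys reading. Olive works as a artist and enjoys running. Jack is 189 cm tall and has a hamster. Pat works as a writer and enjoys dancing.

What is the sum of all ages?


37+40+20 = 97

97


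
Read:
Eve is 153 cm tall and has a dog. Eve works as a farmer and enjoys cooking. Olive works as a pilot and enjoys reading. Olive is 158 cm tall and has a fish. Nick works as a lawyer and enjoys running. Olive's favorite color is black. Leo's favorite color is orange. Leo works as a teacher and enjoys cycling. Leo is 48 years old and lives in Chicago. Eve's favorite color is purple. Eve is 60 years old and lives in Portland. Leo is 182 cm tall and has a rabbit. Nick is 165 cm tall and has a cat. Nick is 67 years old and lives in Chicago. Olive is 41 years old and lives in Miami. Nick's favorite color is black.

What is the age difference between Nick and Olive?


|67 - 41| = 26

26


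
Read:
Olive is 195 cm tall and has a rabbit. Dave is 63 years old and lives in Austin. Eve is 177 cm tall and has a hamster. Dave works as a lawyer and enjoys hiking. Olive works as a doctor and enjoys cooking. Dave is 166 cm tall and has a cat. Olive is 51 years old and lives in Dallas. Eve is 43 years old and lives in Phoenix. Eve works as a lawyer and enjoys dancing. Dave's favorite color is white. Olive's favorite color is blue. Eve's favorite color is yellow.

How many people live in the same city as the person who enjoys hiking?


Person with hobby hiking is Dave, city Austin. Count = 1

1


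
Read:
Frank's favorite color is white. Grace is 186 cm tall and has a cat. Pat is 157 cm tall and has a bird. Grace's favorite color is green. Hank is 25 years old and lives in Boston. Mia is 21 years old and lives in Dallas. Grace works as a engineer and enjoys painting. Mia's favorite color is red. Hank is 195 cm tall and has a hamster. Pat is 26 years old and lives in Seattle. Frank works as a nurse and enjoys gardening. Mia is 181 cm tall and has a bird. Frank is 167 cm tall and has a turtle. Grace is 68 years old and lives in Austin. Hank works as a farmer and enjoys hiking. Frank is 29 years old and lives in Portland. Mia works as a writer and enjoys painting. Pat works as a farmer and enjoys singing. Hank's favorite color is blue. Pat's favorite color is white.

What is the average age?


Sum=169, n=5, avg=33.8

33.8


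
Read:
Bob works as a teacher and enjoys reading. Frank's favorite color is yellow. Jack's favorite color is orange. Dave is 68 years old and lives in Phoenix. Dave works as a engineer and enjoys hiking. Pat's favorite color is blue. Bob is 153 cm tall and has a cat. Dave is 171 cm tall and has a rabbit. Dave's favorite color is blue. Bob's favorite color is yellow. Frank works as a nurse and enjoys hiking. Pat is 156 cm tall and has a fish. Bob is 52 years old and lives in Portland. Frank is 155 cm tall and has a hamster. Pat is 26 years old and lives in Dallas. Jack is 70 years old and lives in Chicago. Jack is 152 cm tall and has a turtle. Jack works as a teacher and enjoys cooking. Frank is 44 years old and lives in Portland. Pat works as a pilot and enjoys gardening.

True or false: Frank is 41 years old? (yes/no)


Frank is actually 44. no

no


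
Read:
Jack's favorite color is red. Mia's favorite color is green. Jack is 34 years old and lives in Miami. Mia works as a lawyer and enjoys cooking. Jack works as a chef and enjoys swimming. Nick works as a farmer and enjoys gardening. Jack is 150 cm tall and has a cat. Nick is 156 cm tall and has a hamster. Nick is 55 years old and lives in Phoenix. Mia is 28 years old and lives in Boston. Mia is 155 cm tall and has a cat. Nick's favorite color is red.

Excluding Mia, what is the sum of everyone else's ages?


Sum (excluding Mia): 89

89


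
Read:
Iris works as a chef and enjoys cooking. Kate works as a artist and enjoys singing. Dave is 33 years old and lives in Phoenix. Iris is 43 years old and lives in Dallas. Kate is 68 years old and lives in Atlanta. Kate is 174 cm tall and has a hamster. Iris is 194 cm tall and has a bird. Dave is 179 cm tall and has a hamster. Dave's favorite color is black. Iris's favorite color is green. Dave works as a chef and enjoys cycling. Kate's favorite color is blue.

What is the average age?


Sum=144, n=3, avg=48

48


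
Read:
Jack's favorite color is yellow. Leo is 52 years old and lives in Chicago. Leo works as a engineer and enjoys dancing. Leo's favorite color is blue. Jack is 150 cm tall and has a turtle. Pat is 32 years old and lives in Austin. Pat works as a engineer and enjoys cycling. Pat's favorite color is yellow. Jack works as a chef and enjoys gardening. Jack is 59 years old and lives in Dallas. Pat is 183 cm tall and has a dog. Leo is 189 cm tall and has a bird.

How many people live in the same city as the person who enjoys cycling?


Person with hobby cycling is Pat, city Austin. Count = 1

1


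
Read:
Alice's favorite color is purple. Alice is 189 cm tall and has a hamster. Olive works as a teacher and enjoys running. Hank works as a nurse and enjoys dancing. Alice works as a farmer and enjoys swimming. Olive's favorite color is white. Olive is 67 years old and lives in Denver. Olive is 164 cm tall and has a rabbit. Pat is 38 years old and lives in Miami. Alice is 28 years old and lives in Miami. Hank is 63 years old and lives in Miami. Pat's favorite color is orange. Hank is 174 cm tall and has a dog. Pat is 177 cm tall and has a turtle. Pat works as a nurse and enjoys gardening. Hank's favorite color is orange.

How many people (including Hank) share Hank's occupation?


Hank is a nurse. Count = 2

2


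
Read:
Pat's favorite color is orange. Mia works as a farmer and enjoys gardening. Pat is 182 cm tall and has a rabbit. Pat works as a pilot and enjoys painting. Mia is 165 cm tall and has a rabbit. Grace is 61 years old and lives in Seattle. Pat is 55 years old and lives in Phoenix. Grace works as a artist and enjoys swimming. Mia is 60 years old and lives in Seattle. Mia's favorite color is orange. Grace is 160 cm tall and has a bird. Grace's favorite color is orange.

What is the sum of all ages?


55+61+60 = 176

176


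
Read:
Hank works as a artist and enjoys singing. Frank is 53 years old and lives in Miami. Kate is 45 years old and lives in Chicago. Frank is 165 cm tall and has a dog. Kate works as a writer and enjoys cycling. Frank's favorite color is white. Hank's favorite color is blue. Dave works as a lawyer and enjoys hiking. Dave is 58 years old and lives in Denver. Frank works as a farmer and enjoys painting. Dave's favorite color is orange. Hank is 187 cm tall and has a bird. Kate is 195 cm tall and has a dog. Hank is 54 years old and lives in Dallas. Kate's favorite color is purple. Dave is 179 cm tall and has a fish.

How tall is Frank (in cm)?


Frank is 165 cm tall

165


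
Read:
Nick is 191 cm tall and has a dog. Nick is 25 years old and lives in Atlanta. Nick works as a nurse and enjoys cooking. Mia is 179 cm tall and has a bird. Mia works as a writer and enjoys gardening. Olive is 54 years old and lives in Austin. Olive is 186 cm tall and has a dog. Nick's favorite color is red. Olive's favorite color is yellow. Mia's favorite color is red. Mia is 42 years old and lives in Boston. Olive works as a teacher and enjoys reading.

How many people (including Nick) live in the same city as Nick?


Nick lives in Atlanta. Count = 1

1


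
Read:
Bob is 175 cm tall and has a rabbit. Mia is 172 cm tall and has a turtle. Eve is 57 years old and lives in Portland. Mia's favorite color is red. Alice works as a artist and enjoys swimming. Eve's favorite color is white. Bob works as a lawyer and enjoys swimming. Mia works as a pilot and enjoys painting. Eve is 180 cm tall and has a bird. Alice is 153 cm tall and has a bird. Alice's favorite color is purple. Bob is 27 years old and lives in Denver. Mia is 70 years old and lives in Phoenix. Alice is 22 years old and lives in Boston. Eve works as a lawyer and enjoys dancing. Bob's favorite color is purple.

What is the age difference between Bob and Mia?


|27 - 70| = 43

43


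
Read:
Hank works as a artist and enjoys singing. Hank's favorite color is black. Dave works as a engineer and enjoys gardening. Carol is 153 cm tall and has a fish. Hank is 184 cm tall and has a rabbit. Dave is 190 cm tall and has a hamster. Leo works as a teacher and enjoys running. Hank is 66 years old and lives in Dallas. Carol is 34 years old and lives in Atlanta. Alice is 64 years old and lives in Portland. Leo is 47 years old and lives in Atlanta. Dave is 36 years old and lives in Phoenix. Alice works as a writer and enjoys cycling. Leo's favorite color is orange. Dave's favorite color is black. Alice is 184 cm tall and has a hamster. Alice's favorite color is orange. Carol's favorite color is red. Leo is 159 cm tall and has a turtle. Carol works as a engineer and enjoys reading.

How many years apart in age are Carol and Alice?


34 vs 64, diff = 30

30


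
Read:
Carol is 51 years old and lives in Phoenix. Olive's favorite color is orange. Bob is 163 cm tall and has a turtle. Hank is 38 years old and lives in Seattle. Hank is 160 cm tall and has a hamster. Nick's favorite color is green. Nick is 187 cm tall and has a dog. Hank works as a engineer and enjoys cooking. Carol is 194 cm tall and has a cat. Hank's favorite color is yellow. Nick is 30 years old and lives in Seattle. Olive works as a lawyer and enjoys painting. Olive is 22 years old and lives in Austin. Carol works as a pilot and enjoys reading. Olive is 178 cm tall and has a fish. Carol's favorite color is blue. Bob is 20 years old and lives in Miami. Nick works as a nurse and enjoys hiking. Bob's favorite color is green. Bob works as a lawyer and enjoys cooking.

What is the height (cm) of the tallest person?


Tallest: Carol at 194 cm

194


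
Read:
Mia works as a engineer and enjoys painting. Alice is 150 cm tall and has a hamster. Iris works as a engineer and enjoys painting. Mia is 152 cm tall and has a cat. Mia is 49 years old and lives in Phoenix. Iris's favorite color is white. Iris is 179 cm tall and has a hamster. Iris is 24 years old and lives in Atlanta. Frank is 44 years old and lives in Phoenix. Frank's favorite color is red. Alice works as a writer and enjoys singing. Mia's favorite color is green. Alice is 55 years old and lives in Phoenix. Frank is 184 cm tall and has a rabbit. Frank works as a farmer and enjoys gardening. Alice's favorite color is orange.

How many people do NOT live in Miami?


Not in Miami: 4

4


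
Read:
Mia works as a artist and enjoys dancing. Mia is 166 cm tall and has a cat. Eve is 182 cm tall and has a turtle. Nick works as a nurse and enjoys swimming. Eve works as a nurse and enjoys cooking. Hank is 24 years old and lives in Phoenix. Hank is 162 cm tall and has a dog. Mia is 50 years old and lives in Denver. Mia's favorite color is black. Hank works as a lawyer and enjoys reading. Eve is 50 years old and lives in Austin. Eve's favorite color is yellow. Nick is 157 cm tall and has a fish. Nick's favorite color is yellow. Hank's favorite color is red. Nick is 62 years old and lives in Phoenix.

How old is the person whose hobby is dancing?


Person with hobby=dancing is Mia, age 50

50


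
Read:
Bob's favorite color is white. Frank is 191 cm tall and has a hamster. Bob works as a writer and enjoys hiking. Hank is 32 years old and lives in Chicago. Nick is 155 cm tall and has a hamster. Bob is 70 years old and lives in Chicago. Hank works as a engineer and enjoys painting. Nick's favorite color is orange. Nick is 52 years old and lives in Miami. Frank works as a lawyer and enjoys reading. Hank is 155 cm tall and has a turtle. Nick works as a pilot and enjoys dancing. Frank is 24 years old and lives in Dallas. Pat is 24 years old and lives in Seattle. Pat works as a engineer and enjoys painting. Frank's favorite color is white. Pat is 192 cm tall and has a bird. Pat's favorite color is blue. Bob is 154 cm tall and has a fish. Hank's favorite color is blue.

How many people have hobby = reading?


Count: 1

1


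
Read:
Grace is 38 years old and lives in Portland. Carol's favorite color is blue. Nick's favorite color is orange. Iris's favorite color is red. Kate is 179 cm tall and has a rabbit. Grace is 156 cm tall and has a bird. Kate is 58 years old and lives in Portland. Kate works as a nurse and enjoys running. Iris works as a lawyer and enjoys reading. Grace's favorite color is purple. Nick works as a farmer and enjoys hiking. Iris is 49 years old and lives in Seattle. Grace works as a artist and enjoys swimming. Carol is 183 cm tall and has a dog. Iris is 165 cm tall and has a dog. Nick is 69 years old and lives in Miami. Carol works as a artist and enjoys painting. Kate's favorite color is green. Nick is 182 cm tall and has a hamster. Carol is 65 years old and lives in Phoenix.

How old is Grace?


Grace is 38 years old

38


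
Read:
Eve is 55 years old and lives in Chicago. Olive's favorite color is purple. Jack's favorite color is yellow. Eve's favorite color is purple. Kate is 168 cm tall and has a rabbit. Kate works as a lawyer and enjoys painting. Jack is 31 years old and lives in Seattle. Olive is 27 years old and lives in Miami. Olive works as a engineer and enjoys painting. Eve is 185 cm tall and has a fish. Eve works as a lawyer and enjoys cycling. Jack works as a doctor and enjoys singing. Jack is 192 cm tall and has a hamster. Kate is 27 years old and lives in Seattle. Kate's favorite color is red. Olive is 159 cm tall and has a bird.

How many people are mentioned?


People: Kate, Eve, Olive, Jack. Count = 4

4


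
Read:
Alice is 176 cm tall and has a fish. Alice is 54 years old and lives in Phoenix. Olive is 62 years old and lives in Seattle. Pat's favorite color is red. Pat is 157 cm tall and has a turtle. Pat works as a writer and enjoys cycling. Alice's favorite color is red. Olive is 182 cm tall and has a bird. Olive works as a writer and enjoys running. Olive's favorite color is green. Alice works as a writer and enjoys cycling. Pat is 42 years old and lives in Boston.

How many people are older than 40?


Filter: 3

3


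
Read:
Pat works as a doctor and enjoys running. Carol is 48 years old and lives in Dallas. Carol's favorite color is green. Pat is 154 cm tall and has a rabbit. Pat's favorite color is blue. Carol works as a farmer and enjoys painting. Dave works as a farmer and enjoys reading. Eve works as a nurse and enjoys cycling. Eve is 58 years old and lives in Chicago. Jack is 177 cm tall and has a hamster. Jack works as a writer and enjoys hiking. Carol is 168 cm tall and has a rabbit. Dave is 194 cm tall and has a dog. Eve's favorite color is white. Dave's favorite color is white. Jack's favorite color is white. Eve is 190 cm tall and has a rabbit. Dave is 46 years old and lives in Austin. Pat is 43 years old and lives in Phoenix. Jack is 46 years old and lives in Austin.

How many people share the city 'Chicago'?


Count: 1

1


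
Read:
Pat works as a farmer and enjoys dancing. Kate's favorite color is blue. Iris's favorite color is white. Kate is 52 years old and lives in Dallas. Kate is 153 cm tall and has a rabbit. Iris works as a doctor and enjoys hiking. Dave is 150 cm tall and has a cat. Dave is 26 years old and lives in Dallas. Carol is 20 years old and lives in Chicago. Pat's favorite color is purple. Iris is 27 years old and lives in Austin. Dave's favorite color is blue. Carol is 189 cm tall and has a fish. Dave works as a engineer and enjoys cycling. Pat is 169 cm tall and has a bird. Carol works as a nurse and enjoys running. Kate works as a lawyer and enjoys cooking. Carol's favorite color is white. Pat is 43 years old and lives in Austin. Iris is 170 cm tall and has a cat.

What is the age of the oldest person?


Oldest: Kate at 52

52


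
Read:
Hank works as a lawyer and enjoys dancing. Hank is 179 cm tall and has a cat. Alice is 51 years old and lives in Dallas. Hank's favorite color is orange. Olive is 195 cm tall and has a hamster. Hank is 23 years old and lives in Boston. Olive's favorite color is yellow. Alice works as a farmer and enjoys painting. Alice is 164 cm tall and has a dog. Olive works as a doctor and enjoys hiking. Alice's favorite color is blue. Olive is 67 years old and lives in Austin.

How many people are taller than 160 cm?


Taller than 160: 3

3


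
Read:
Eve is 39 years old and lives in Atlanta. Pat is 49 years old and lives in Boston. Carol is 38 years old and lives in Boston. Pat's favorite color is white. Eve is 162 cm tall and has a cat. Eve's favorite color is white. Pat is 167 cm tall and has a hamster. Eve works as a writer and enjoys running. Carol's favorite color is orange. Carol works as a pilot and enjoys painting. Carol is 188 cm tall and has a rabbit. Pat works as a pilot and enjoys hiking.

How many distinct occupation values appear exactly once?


Unique occupation values: 1

1


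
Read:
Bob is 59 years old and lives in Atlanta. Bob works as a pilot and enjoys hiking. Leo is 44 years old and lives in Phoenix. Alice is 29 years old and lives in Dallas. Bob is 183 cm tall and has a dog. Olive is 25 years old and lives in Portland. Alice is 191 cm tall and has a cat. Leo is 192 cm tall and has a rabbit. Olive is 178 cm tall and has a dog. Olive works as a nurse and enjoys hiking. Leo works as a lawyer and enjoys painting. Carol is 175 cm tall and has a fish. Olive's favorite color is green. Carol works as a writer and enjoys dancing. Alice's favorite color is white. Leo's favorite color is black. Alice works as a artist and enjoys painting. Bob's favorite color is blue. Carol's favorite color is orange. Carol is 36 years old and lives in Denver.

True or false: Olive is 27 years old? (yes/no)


Olive is actually 25. no

no


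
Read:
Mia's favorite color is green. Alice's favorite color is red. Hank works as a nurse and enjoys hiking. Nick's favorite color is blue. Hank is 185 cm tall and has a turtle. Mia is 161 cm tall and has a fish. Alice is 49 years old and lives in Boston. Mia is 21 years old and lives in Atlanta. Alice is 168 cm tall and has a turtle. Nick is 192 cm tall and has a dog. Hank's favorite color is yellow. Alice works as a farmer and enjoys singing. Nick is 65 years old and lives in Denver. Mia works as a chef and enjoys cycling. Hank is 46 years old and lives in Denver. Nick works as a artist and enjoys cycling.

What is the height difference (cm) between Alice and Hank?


|168 - 185| = 17

17


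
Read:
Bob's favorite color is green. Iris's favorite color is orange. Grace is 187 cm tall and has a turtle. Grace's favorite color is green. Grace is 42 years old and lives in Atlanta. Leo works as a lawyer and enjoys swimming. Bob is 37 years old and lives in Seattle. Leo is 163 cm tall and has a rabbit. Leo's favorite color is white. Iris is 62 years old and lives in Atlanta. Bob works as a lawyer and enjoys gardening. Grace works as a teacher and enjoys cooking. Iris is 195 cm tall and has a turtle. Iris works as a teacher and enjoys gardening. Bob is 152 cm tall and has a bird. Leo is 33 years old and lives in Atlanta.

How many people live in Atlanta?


Count in Atlanta: 3

3


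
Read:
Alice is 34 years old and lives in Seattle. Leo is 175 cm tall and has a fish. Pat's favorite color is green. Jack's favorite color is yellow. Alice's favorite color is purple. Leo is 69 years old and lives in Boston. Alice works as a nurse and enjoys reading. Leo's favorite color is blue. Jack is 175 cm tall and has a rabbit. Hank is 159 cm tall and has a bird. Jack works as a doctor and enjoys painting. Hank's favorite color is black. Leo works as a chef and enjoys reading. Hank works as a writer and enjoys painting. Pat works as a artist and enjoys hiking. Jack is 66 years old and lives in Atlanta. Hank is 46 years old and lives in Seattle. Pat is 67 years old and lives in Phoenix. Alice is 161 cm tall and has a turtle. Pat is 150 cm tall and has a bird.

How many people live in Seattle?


Count in Seattle: 2

2


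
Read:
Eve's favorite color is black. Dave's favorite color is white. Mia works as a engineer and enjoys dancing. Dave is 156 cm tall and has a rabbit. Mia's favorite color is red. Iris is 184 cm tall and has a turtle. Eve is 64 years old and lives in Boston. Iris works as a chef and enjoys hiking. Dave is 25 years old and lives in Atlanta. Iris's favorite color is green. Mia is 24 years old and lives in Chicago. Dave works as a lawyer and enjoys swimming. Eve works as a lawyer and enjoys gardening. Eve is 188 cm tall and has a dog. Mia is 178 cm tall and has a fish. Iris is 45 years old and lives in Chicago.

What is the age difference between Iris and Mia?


|45 - 24| = 21

21


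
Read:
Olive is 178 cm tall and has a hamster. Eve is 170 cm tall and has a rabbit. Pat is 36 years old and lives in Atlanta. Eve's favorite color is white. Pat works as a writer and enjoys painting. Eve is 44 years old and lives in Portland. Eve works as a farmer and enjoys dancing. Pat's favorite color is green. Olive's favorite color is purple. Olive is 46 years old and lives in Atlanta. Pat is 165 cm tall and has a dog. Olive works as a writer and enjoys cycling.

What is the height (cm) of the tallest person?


Tallest: Olive at 178 cm

178


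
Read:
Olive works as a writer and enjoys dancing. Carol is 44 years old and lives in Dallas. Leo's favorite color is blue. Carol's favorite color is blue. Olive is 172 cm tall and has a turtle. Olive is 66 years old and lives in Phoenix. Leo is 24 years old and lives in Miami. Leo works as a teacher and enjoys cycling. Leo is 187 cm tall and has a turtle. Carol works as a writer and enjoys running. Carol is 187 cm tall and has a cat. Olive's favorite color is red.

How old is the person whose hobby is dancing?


Person with hobby=dancing is Olive, age 66

66


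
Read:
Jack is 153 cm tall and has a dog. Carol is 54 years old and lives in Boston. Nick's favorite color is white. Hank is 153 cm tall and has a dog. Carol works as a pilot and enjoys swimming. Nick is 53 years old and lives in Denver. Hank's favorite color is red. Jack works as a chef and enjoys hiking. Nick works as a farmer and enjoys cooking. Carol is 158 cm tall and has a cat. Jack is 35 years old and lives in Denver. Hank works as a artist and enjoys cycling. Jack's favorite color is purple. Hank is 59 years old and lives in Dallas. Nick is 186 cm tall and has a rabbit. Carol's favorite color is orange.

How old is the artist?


The artist is Hank, age 59

59


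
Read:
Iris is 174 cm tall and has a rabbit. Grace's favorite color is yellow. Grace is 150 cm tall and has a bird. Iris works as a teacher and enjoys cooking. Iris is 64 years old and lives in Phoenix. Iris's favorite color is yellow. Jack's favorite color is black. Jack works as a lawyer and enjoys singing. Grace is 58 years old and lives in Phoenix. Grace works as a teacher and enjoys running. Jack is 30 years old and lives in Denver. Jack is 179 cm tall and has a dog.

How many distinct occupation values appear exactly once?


Unique occupation values: 1

1


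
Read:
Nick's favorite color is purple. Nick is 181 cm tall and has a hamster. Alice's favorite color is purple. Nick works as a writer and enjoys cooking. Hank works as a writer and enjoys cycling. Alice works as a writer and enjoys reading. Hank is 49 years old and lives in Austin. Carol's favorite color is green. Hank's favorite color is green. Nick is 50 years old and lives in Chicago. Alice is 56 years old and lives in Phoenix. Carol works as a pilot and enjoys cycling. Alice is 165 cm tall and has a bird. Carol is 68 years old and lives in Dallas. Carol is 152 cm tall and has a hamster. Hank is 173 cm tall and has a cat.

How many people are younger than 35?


Filter: 0

0
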